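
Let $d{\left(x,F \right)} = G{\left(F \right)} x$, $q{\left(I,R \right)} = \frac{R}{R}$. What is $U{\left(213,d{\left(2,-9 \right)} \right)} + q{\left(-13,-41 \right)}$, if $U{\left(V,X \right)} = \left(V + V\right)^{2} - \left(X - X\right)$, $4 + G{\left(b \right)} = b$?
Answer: $181477$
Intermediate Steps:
$G{\left(b \right)} = -4 + b$
$q{\left(I,R \right)} = 1$
$d{\left(x,F \right)} = x \left(-4 + F\right)$ ($d{\left(x,F \right)} = \left(-4 + F\right) x = x \left(-4 + F\right)$)
$U{\left(V,X \right)} = 4 V^{2}$ ($U{\left(V,X \right)} = \left(2 V\right)^{2} - 0 = 4 V^{2} + 0 = 4 V^{2}$)
$U{\left(213,d{\left(2,-9 \right)} \right)} + q{\left(-13,-41 \right)} = 4 \cdot 213^{2} + 1 = 4 \cdot 45369 + 1 = 181476 + 1 = 181477$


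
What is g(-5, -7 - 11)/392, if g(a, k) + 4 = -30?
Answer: -17/196 ≈ -0.086735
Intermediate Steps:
g(a, k) = -34 (g(a, k) = -4 - 30 = -34)
g(-5, -7 - 11)/392 = -34/392 = -34*1/392 = -17/196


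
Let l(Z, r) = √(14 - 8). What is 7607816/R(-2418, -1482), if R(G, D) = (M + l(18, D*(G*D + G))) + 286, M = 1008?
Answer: 4922256952/837215 - 3803908*√6/837215 ≈ 5868.2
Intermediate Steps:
l(Z, r) = √6
R(G, D) = 1294 + √6 (R(G, D) = (1008 + √6) + 286 = 1294 + √6)
7607816/R(-2418, -1482) = 7607816/(1294 + √6)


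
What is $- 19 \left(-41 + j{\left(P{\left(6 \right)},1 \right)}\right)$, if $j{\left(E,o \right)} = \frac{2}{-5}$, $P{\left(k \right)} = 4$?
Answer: $\frac{3933}{5} \approx 786.6$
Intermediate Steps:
$j{\left(E,o \right)} = - \frac{2}{5}$ ($j{\left(E,o \right)} = 2 \left(- \frac{1}{5}\right) = - \frac{2}{5}$)
$- 19 \left(-41 + j{\left(P{\left(6 \right)},1 \right)}\right) = - 19 \left(-41 - \frac{2}{5}\right) = \left(-19\right) \left(- \frac{207}{5}\right) = \frac{3933}{5}$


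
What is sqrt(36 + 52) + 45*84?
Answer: 3780 + 2*sqrt(22) ≈ 3789.4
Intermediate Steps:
sqrt(36 + 52) + 45*84 = sqrt(88) + 3780 = 2*sqrt(22) + 3780 = 3780 + 2*sqrt(22)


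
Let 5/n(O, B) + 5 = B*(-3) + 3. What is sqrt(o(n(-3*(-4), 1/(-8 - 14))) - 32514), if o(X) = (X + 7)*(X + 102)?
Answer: 3*I*sqrt(5992810)/41 ≈ 179.12*I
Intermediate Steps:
n(O, B) = 5/(-2 - 3*B) (n(O, B) = 5/(-5 + (B*(-3) + 3)) = 5/(-5 + (-3*B + 3)) = 5/(-5 + (3 - 3*B)) = 5/(-2 - 3*B))
o(X) = (7 + X)*(102 + X)
sqrt(o(n(-3*(-4), 1/(-8 - 14))) - 32514) = sqrt((714 + (-5/(2 + 3/(-8 - 14)))**2 + 109*(-5/(2 + 3/(-8 - 14)))) - 32514) = sqrt((714 + (-5/(2 + 3/(-22)))**2 + 109*(-5/(2 + 3/(-22)))) - 32514) = sqrt((714 + (-5/(2 + 3*(-1/22)))**2 + 109*(-5/(2 + 3*(-1/22)))) - 32514) = sqrt((714 + (-5/(2 - 3/22))**2 + 109*(-5/(2 - 3/22))) - 32514) = sqrt((714 + (-5/41/22)**2 + 109*(-5/41/22)) - 32514) = sqrt((714 + (-5*22/41)**2 + 109*(-5*22/41)) - 32514) = sqrt((714 + (-110/41)**2 + 109*(-110/41)) - 32514) = sqrt((714 + 12100/1681 - 11990/41) - 32514) = sqrt(720744/1681 - 32514) = sqrt(-53935290/1681) = 3*I*sqrt(5992810)/41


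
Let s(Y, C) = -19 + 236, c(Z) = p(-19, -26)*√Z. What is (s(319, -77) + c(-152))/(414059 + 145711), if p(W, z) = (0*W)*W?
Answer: 217/559770 ≈ 0.00038766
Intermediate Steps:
p(W, z) = 0 (p(W, z) = 0*W = 0)
c(Z) = 0 (c(Z) = 0*√Z = 0)
s(Y, C) = 217
(s(319, -77) + c(-152))/(414059 + 145711) = (217 + 0)/(414059 + 145711) = 217/559770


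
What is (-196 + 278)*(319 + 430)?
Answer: 61418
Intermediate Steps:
(-196 + 278)*(319 + 430) = 82*749 = 61418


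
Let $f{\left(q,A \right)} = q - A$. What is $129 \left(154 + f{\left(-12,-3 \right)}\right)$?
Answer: $18705$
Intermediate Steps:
$129 \left(154 + f{\left(-12,-3 \right)}\right) = 129 \left(154 - 9\right) = 129 \cdot 145 = 18705$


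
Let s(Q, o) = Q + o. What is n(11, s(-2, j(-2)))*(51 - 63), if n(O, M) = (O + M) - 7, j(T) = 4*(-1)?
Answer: 24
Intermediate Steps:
j(T) = -4
n(O, M) = -7 + M + O (n(O, M) = (M + O) - 7 = -7 + M + O)
n(11, s(-2, j(-2)))*(51 - 63) = (-7 + (-2 - 4) + 11)*(51 - 63) = (-7 - 6 + 11)*(-12) = -2*(-12) = 24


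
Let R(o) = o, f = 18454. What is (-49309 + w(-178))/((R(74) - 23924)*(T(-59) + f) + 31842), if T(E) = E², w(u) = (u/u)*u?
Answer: 49487/523117908 ≈ 9.4600e-5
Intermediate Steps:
w(u) = u (w(u) = 1*u = u)
(-49309 + w(-178))/((R(74) - 23924)*(T(-59) + f) + 31842) = (-49309 - 178)/((74 - 23924)*((-59)² + 18454) + 31842) = -49487/(-23850*(3481 + 18454) + 31842) = -49487/(-23850*21935 + 31842) = -49487/(-523149750 + 31842) = -49487/(-523117908) = -49487*(-1/523117908) = 49487/523117908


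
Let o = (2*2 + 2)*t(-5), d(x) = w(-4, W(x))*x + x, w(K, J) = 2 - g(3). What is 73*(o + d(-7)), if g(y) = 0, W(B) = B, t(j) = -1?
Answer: -1971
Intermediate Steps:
w(K, J) = 2 (w(K, J) = 2 - 1*0 = 2 + 0 = 2)
d(x) = 3*x (d(x) = 2*x + x = 3*x)
o = -6 (o = (2*2 + 2)*(-1) = (4 + 2)*(-1) = 6*(-1) = -6)
73*(o + d(-7)) = 73*(-6 + 3*(-7)) = 73*(-6 - 21) = 73*(-27) = -1971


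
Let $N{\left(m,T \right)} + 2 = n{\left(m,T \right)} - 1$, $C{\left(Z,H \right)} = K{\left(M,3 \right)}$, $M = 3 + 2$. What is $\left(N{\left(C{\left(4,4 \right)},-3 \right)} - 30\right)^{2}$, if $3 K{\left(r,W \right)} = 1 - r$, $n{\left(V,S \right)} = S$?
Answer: $1296$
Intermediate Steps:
$M = 5$
$K{\left(r,W \right)} = \frac{1}{3} - \frac{r}{3}$ ($K{\left(r,W \right)} = \frac{1 - r}{3} = \frac{1}{3} - \frac{r}{3}$)
$C{\left(Z,H \right)} = - \frac{4}{3}$ ($C{\left(Z,H \right)} = \frac{1}{3} - \frac{5}{3} = - \frac{4}{3}$)
$N{\left(m,T \right)} = -3 + T$ ($N{\left(m,T \right)} = -2 + \left(T - 1\right) = -2 + \left(-1 + T\right) = -3 + T$)
$\left(N{\left(C{\left(4,4 \right)},-3 \right)} - 30\right)^{2} = \left(\left(-3 - 3\right) - 30\right)^{2} = \left(-6 - 30\right)^{2} = \left(-36\right)^{2} = 1296$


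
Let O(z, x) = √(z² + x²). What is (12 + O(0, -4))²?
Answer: 256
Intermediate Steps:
O(z, x) = √(x² + z²)
(12 + O(0, -4))² = (12 + √((-4)² + 0²))² = (12 + √(16 + 0))² = (12 + √16)² = (12 + 4)² = 16² = 256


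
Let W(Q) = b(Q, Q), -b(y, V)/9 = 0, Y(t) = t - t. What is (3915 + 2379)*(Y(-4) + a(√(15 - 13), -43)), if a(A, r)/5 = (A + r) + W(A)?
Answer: -1353210 + 31470*√2 ≈ -1.3087e+6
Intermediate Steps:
Y(t) = 0
b(y, V) = 0 (b(y, V) = -9*0 = 0)
W(Q) = 0
a(A, r) = 5*A + 5*r (a(A, r) = 5*((A + r) + 0) = 5*(A + r) = 5*A + 5*r)
(3915 + 2379)*(Y(-4) + a(√(15 - 13), -43)) = (3915 + 2379)*(0 + (5*√(15 - 13) + 5*(-43))) = 6294*(0 + (5*√2 - 215)) = 6294*(0 + (-215 + 5*√2)) = 6294*(-215 + 5*√2) = -1353210 + 31470*√2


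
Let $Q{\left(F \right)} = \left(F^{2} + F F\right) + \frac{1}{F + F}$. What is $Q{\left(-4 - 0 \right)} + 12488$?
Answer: $\frac{100159}{8} \approx 12520.0$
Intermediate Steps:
$Q{\left(F \right)} = \frac{1}{2 F} + 2 F^{2}$ ($Q{\left(F \right)} = \left(F^{2} + F^{2}\right) + \frac{1}{2 F} = 2 F^{2} + \frac{1}{2 F} = \frac{1}{2 F} + 2 F^{2}$)
$Q{\left(-4 - 0 \right)} + 12488 = \frac{1 + 4 \left(-4 - 0\right)^{3}}{2 \left(-4 - 0\right)} + 12488 = \frac{1 + 4 \left(-4 + 0\right)^{3}}{2 \left(-4 + 0\right)} + 12488 = \frac{1 + 4 \left(-4\right)^{3}}{2 \left(-4\right)} + 12488 = \frac{1}{2} \left(- \frac{1}{4}\right) \left(1 + 4 \left(-64\right)\right) + 12488 = \frac{1}{2} \left(- \frac{1}{4}\right) \left(1 - 256\right) + 12488 = \frac{1}{2} \left(- \frac{1}{4}\right) \left(-255\right) + 12488 = \frac{255}{8} + 12488 = \frac{100159}{8}$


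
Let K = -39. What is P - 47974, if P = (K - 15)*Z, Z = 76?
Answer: -52078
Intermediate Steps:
P = -4104 (P = (-39 - 15)*76 = -54*76 = -4104)
P - 47974 = -4104 - 47974 = -52078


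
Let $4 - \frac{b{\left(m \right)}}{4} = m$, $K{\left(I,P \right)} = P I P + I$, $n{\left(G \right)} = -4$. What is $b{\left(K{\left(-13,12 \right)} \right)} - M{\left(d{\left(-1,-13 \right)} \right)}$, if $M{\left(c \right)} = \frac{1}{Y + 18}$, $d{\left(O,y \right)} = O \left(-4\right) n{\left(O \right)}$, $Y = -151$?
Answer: $\frac{1004949}{133} \approx 7556.0$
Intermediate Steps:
$d{\left(O,y \right)} = 16 O$ ($d{\left(O,y \right)} = O \left(-4\right) \left(-4\right) = - 4 O \left(-4\right) = 16 O$)
$K{\left(I,P \right)} = I + I P^{2}$ ($K{\left(I,P \right)} = I P P + I = I P^{2} + I = I + I P^{2}$)
$b{\left(m \right)} = 16 - 4 m$
$M{\left(c \right)} = - \frac{1}{133}$ ($M{\left(c \right)} = \frac{1}{-151 + 18} = \frac{1}{-133} = - \frac{1}{133}$)
$b{\left(K{\left(-13,12 \right)} \right)} - M{\left(d{\left(-1,-13 \right)} \right)} = \left(16 - 4 \left(- 13 \left(1 + 12^{2}\right)\right)\right) - - \frac{1}{133} = \left(16 - 4 \left(- 13 \left(1 + 144\right)\right)\right) + \frac{1}{133} = \left(16 - 4 \left(\left(-13\right) 145\right)\right) + \frac{1}{133} = \left(16 - -7540\right) + \frac{1}{133} = \left(16 + 7540\right) + \frac{1}{133} = 7556 + \frac{1}{133} = \frac{1004949}{133}$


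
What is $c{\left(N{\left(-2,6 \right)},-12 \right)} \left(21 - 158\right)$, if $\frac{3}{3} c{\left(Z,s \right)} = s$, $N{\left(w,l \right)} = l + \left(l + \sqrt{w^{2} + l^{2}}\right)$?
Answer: $1644$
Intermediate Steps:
$N{\left(w,l \right)} = \sqrt{l^{2} + w^{2}} + 2 l$ ($N{\left(w,l \right)} = l + \left(l + \sqrt{l^{2} + w^{2}}\right) = \sqrt{l^{2} + w^{2}} + 2 l$)
$c{\left(Z,s \right)} = s$
$c{\left(N{\left(-2,6 \right)},-12 \right)} \left(21 - 158\right) = - 12 \left(21 - 158\right) = \left(-12\right) \left(-137\right) = 1644$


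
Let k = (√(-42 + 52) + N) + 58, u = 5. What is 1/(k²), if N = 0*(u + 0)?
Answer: (58 + √10)⁻² ≈ 0.00026732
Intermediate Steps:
N = 0 (N = 0*(5 + 0) = 0*5 = 0)
k = 58 + √10 (k = (√(-42 + 52) + 0) + 58 = (√10 + 0) + 58 = √10 + 58 = 58 + √10 ≈ 61.162)
1/(k²) = 1/((58 + √10)²) = (58 + √10)⁻²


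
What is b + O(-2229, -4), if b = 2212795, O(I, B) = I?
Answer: 2210566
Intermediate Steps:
b + O(-2229, -4) = 2212795 - 2229 = 2210566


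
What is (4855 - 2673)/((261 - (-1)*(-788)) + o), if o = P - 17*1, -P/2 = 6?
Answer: -1091/278 ≈ -3.9245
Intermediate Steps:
P = -12 (P = -2*6 = -12)
o = -29 (o = -12 - 17*1 = -12 - 17 = -29)
(4855 - 2673)/((261 - (-1)*(-788)) + o) = (4855 - 2673)/((261 - (-1)*(-788)) - 29) = 2182/((261 - 1*788) - 29) = 2182/((261 - 788) - 29) = 2182/(-527 - 29) = 2182/(-556) = 2182*(-1/556) = -1091/278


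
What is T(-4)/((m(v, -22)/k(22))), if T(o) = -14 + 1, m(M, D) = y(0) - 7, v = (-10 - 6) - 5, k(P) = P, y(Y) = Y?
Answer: 286/7 ≈ 40.857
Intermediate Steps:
v = -21 (v = -16 - 5 = -21)
m(M, D) = -7 (m(M, D) = 0 - 7 = -7)
T(o) = -13
T(-4)/((m(v, -22)/k(22))) = -13/((-7/22)) = -13/((-7*1/22)) = -13/(-7/22) = -13*(-22/7) = 286/7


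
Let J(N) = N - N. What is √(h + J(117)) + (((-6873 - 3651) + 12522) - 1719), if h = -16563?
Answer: 279 + I*√16563 ≈ 279.0 + 128.7*I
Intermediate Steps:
J(N) = 0
√(h + J(117)) + (((-6873 - 3651) + 12522) - 1719) = √(-16563 + 0) + (((-6873 - 3651) + 12522) - 1719) = √(-16563) + ((-10524 + 12522) - 1719) = I*√16563 + (1998 - 1719) = I*√16563 + 279 = 279 + I*√16563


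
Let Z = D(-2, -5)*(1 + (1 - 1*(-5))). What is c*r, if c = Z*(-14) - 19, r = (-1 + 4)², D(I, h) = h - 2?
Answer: 6003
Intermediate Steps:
D(I, h) = -2 + h
Z = -49 (Z = (-2 - 5)*(1 + (1 - 1*(-5))) = -7*(1 + (1 + 5)) = -7*(1 + 6) = -7*7 = -49)
r = 9 (r = 3² = 9)
c = 667 (c = -49*(-14) - 19 = 686 - 19 = 667)
c*r = 667*9 = 6003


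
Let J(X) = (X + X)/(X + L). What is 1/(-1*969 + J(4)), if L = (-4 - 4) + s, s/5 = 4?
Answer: -2/1937 ≈ -0.0010325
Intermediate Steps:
s = 20 (s = 5*4 = 20)
L = 12 (L = (-4 - 4) + 20 = -8 + 20 = 12)
J(X) = 2*X/(12 + X) (J(X) = (X + X)/(X + 12) = (2*X)/(12 + X) = 2*X/(12 + X))
1/(-1*969 + J(4)) = 1/(-1*969 + 2*4/(12 + 4)) = 1/(-969 + 2*4/16) = 1/(-969 + 2*4*(1/16)) = 1/(-969 + ½) = 1/(-1937/2) = -2/1937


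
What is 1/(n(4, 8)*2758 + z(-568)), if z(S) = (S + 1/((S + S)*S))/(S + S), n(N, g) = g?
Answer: 733001728/16173316627455 ≈ 4.5322e-5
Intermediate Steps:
z(S) = (S + 1/(2*S**2))/(2*S) (z(S) = (S + 1/(((2*S))*S))/((2*S)) = (S + (1/(2*S))/S)*(1/(2*S)) = (S + 1/(2*S**2))*(1/(2*S)) = (S + 1/(2*S**2))/(2*S))
1/(n(4, 8)*2758 + z(-568)) = 1/(8*2758 + (1/2 + (1/4)/(-568)**3)) = 1/(22064 + (1/2 + (1/4)*(-1/183250432))) = 1/(22064 + (1/2 - 1/733001728)) = 1/(22064 + 366500863/733001728) = 1/(16173316627455/733001728) = 733001728/16173316627455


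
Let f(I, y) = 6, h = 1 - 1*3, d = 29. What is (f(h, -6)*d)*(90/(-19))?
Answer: -15660/19 ≈ -824.21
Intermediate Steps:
h = -2 (h = 1 - 3 = -2)
(f(h, -6)*d)*(90/(-19)) = (6*29)*(90/(-19)) = 174*(90*(-1/19)) = 174*(-90/19) = -15660/19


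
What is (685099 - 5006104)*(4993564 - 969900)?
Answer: -17386272262320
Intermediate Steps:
(685099 - 5006104)*(4993564 - 969900) = -4321005*4023664 = -17386272262320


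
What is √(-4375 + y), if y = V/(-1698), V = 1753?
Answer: I*√12616994094/1698 ≈ 66.152*I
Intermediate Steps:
y = -1753/1698 (y = 1753/(-1698) = 1753*(-1/1698) = -1753/1698 ≈ -1.0324)
√(-4375 + y) = √(-4375 - 1753/1698) = √(-7430503/1698) = I*√12616994094/1698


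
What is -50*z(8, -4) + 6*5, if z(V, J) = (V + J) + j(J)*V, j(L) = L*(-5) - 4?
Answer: -6570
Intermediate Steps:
j(L) = -4 - 5*L (j(L) = -5*L - 4 = -4 - 5*L)
z(V, J) = J + V + V*(-4 - 5*J) (z(V, J) = (V + J) + (-4 - 5*J)*V = (J + V) + V*(-4 - 5*J) = J + V + V*(-4 - 5*J))
-50*z(8, -4) + 6*5 = -50*(-4 + 8 - 1*8*(4 + 5*(-4))) + 6*5 = -50*(-4 + 8 - 1*8*(4 - 20)) + 30 = -50*(-4 + 8 - 1*8*(-16)) + 30 = -50*(-4 + 8 + 128) + 30 = -50*132 + 30 = -6600 + 30 = -6570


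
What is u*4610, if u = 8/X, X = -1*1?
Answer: -36880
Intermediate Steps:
X = -1
u = -8 (u = 8/(-1) = 8*(-1) = -8)
u*4610 = -8*4610 = -36880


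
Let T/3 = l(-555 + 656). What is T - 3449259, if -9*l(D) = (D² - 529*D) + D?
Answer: -10304650/3 ≈ -3.4349e+6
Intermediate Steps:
l(D) = -D²/9 + 176*D/3 (l(D) = -((D² - 529*D) + D)/9 = -(D² - 528*D)/9 = -D²/9 + 176*D/3)
T = 43127/3 (T = 3*((-555 + 656)*(528 - (-555 + 656))/9) = 3*((⅑)*101*(528 - 1*101)) = 3*((⅑)*101*(528 - 101)) = 3*((⅑)*101*427) = 3*(43127/9) = 43127/3 ≈ 14376.)
T - 3449259 = 43127/3 - 3449259 = -10304650/3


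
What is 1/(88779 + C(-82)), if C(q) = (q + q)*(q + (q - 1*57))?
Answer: 1/125023 ≈ 7.9985e-6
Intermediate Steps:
C(q) = 2*q*(-57 + 2*q) (C(q) = (2*q)*(q + (q - 57)) = (2*q)*(q + (-57 + q)) = (2*q)*(-57 + 2*q) = 2*q*(-57 + 2*q))
1/(88779 + C(-82)) = 1/(88779 + 2*(-82)*(-57 + 2*(-82))) = 1/(88779 + 2*(-82)*(-57 - 164)) = 1/(88779 + 2*(-82)*(-221)) = 1/(88779 + 36244) = 1/125023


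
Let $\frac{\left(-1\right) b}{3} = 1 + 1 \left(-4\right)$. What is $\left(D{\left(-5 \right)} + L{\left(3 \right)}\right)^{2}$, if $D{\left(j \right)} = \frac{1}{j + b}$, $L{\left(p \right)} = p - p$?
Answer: $\frac{1}{16} \approx 0.0625$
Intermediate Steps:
$L{\left(p \right)} = 0$
$b = 9$ ($b = - 3 \left(1 + 1 \left(-4\right)\right) = - 3 \left(1 - 4\right) = \left(-3\right) \left(-3\right) = 9$)
$D{\left(j \right)} = \frac{1}{9 + j}$ ($D{\left(j \right)} = \frac{1}{j + 9} = \frac{1}{9 + j}$)
$\left(D{\left(-5 \right)} + L{\left(3 \right)}\right)^{2} = \left(\frac{1}{9 - 5} + 0\right)^{2} = \left(\frac{1}{4} + 0\right)^{2} = \left(\frac{1}{4}\right)^{2} = \frac{1}{16}$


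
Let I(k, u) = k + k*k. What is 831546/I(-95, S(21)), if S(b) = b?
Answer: 415773/4465 ≈ 93.118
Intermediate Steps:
I(k, u) = k + k²
831546/I(-95, S(21)) = 831546/((-95*(1 - 95))) = 831546/((-95*(-94))) = 831546/8930 = 831546*(1/8930) = 415773/4465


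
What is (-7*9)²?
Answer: 3969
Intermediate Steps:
(-7*9)² = (-63)² = 3969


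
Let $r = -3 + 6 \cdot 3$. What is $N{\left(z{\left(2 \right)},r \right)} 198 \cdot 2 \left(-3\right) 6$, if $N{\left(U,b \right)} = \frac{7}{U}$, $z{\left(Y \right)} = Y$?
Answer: $-24948$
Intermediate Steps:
$r = 15$ ($r = -3 + 18 = 15$)
$N{\left(z{\left(2 \right)},r \right)} 198 \cdot 2 \left(-3\right) 6 = \frac{7}{2} \cdot 198 \cdot 2 \left(-3\right) 6 = 7 \cdot \frac{1}{2} \cdot 198 \left(\left(-6\right) 6\right) = \frac{7}{2} \cdot 198 \left(-36\right) = 693 \left(-36\right) = -24948$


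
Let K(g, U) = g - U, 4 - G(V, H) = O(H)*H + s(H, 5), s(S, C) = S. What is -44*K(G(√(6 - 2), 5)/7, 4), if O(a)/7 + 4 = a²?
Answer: 33616/7 ≈ 4802.3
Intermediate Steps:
O(a) = -28 + 7*a²
G(V, H) = 4 - H - H*(-28 + 7*H²) (G(V, H) = 4 - ((-28 + 7*H²)*H + H) = 4 - (H*(-28 + 7*H²) + H) = 4 - (H + H*(-28 + 7*H²)) = 4 + (-H - H*(-28 + 7*H²)) = 4 - H - H*(-28 + 7*H²))
-44*K(G(√(6 - 2), 5)/7, 4) = -44*((4 - 7*5³ + 27*5)/7 - 1*4) = -44*((4 - 7*125 + 135)*(⅐) - 4) = -44*((4 - 875 + 135)*(⅐) - 4) = -44*(-736*⅐ - 4) = -44*(-736/7 - 4) = -44*(-764/7) = 33616/7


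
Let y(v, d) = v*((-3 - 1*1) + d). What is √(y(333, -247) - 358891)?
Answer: I*√442474 ≈ 665.19*I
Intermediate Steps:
y(v, d) = v*(-4 + d) (y(v, d) = v*((-3 - 1) + d) = v*(-4 + d))
√(y(333, -247) - 358891) = √(333*(-4 - 247) - 358891) = √(333*(-251) - 358891) = √(-83583 - 358891) = √(-442474) = I*√442474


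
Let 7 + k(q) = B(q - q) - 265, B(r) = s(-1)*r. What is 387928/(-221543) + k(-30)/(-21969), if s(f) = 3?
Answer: -8462130536/4867078167 ≈ -1.7386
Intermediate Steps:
B(r) = 3*r
k(q) = -272 (k(q) = -7 + (3*(q - q) - 265) = -7 + (3*0 - 265) = -7 + (0 - 265) = -7 - 265 = -272)
387928/(-221543) + k(-30)/(-21969) = 387928/(-221543) - 272/(-21969) = 387928*(-1/221543) - 272*(-1/21969) = -387928/221543 + 272/21969 = -8462130536/4867078167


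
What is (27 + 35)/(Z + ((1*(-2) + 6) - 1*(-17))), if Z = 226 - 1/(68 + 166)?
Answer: 14508/57797 ≈ 0.25102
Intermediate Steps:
Z = 52883/234 (Z = 226 - 1/234 = 52883/234 ≈ 226.00)
(27 + 35)/(Z + ((1*(-2) + 6) - 1*(-17))) = (27 + 35)/(52883/234 + ((1*(-2) + 6) - 1*(-17))) = 62/(52883/234 + ((-2 + 6) + 17)) = 62/(52883/234 + (4 + 17)) = 62/(52883/234 + 21) = 62/(57797/234) = 62*(234/57797) = 14508/57797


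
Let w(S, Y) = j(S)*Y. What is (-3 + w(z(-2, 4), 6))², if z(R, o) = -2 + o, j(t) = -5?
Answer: 1089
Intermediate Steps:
w(S, Y) = -5*Y
(-3 + w(z(-2, 4), 6))² = (-3 - 5*6)² = (-3 - 30)² = (-33)² = 1089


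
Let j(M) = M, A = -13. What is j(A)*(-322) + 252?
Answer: 4438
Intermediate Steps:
j(A)*(-322) + 252 = -13*(-322) + 252 = 4186 + 252 = 4438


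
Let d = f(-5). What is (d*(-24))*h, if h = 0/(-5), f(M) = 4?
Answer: 0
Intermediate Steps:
d = 4
h = 0 (h = 0*(-⅕) = 0)
(d*(-24))*h = (4*(-24))*0 = -96*0 = 0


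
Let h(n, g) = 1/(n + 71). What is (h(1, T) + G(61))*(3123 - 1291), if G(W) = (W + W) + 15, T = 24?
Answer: 2259085/9 ≈ 2.5101e+5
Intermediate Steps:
G(W) = 15 + 2*W (G(W) = 2*W + 15 = 15 + 2*W)
h(n, g) = 1/(71 + n)
(h(1, T) + G(61))*(3123 - 1291) = (1/(71 + 1) + (15 + 2*61))*(3123 - 1291) = (1/72 + (15 + 122))*1832 = (1/72 + 137)*1832 = (9865/72)*1832 = 2259085/9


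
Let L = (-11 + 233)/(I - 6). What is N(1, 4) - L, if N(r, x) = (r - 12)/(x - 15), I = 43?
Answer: -5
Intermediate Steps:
L = 6 (L = (-11 + 233)/(43 - 6) = 222/37 = 222*(1/37) = 6)
N(r, x) = (-12 + r)/(-15 + x)
N(1, 4) - L = (-12 + 1)/(-15 + 4) - 1*6 = -11/(-11) - 6 = -1/11*(-11) - 6 = 1 - 6 = -5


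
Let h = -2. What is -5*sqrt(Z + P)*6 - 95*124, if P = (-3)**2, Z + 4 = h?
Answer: -11780 - 30*sqrt(3) ≈ -11832.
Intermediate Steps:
Z = -6 (Z = -4 - 2 = -6)
P = 9
-5*sqrt(Z + P)*6 - 95*124 = -5*sqrt(-6 + 9)*6 - 95*124 = -5*sqrt(3)*6 - 11780 = -30*sqrt(3) - 11780 = -11780 - 30*sqrt(3)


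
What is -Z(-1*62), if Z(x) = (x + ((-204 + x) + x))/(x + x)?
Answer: -195/62 ≈ -3.1452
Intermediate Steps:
Z(x) = (-204 + 3*x)/(2*x) (Z(x) = (x + (-204 + 2*x))/((2*x)) = (-204 + 3*x)*(1/(2*x)) = (-204 + 3*x)/(2*x))
-Z(-1*62) = -(3/2 - 102/((-1*62))) = -(3/2 - 102/(-62)) = -(3/2 - 102*(-1/62)) = -(3/2 + 51/31) = -1*195/62 = -195/62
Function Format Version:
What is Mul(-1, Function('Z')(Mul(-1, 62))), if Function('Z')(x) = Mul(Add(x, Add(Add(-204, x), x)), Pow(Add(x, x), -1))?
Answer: Rational(-195, 62) ≈ -3.1452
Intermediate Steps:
Function('Z')(x) = Mul(Rational(1, 2), Pow(x, -1), Add(-204, Mul(3, x))) (Function('Z')(x) = Mul(Add(x, Add(-204, Mul(2, x))), Pow(Mul(2, x), -1)) = Mul(Add(-204, Mul(3, x)), Mul(Rational(1, 2), Pow(x, -1))) = Mul(Rational(1, 2), Pow(x, -1), Add(-204, Mul(3, x))))
Mul(-1, Function('Z')(Mul(-1, 62))) = Mul(-1, Add(Rational(3, 2), Mul(-102, Pow(Mul(-1, 62), -1)))) = Mul(-1, Add(Rational(3, 2), Mul(-102, Pow(-62, -1)))) = Mul(-1, Add(Rational(3, 2), Mul(-102, Rational(-1, 62)))) = Mul(-1, Add(Rational(3, 2), Rational(51, 31))) = Mul(-1, Rational(195, 62)) = Rational(-195, 62)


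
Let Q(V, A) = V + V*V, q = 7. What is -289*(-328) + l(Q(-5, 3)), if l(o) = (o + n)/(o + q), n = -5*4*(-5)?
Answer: 853168/9 ≈ 94797.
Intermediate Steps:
n = 100 (n = -20*(-5) = 100)
Q(V, A) = V + V**2
l(o) = (100 + o)/(7 + o) (l(o) = (o + 100)/(o + 7) = (100 + o)/(7 + o))
-289*(-328) + l(Q(-5, 3)) = -289*(-328) + (100 - 5*(1 - 5))/(7 - 5*(1 - 5)) = 94792 + (100 - 5*(-4))/(7 - 5*(-4)) = 94792 + (100 + 20)/(7 + 20) = 94792 + 120/27 = 94792 + (1/27)*120 = 94792 + 40/9 = 853168/9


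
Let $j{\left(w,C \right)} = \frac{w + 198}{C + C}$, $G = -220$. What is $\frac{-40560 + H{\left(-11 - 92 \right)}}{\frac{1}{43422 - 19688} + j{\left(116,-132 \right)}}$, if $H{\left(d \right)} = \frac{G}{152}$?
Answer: $\frac{1207207481370}{35398007} \approx 34104.0$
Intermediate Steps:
$j{\left(w,C \right)} = \frac{198 + w}{2 C}$
$H{\left(d \right)} = - \frac{55}{38}$ ($H{\left(d \right)} = - \frac{220}{152} = \left(-220\right) \frac{1}{152} = - \frac{55}{38}$)
$\frac{-40560 + H{\left(-11 - 92 \right)}}{\frac{1}{43422 - 19688} + j{\left(116,-132 \right)}} = \frac{-40560 - \frac{55}{38}}{\frac{1}{43422 - 19688} + \frac{198 + 116}{2 \left(-132\right)}} = - \frac{1541335}{38 \left(\frac{1}{23734} + \frac{1}{2} \left(- \frac{1}{132}\right) 314\right)} = - \frac{1541335}{38 \left(\frac{1}{23734} - \frac{157}{132}\right)} = - \frac{1541335}{38 \left(- \frac{1863053}{1566444}\right)} = \left(- \frac{1541335}{38}\right) \left(- \frac{1566444}{1863053}\right) = \frac{1207207481370}{35398007}$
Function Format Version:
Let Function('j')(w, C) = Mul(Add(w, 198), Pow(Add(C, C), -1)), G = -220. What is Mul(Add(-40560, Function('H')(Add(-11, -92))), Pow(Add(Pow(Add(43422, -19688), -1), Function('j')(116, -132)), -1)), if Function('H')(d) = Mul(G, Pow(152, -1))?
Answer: Rational(1207207481370, 35398007) ≈ 34104.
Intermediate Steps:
Function('j')(w, C) = Mul(Rational(1, 2), Pow(C, -1), Add(198, w)) (Function('j')(w, C) = Mul(Add(198, w), Pow(Mul(2, C), -1)) = Mul(Add(198, w), Mul(Rational(1, 2), Pow(C, -1))) = Mul(Rational(1, 2), Pow(C, -1), Add(198, w)))
Function('H')(d) = Rational(-55, 38) (Function('H')(d) = Mul(-220, Pow(152, -1)) = Mul(-220, Rational(1, 152)) = Rational(-55, 38))
Mul(Add(-40560, Function('H')(Add(-11, -92))), Pow(Add(Pow(Add(43422, -19688), -1), Function('j')(116, -132)), -1)) = Mul(Add(-40560, Rational(-55, 38)), Pow(Add(Pow(Add(43422, -19688), -1), Mul(Rational(1, 2), Pow(-132, -1), Add(198, 116))), -1)) = Mul(Rational(-1541335, 38), Pow(Add(Pow(23734, -1), Mul(Rational(1, 2), Rational(-1, 132), 314)), -1)) = Mul(Rational(-1541335, 38), Pow(Add(Rational(1, 23734), Rational(-157, 132)), -1)) = Mul(Rational(-1541335, 38), Pow(Rational(-1863053, 1566444), -1)) = Mul(Rational(-1541335, 38), Rational(-1566444, 1863053)) = Rational(1207207481370, 35398007)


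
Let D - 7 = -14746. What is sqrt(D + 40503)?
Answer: 2*sqrt(6441) ≈ 160.51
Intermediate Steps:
D = -14739 (D = 7 - 14746 = -14739)
sqrt(D + 40503) = sqrt(-14739 + 40503) = sqrt(25764) = 2*sqrt(6441)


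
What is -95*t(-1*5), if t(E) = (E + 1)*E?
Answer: -1900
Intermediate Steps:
t(E) = E*(1 + E) (t(E) = (1 + E)*E = E*(1 + E))
-95*t(-1*5) = -95*(-1*5)*(1 - 1*5) = -(-475)*(1 - 5) = -(-475)*(-4) = -95*20 = -1900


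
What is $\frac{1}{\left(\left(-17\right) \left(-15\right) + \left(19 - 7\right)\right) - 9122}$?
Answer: $- \frac{1}{8855} \approx -0.00011293$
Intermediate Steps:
$\frac{1}{\left(\left(-17\right) \left(-15\right) + \left(19 - 7\right)\right) - 9122} = \frac{1}{\left(255 + 12\right) - 9122} = \frac{1}{267 - 9122} = \frac{1}{-8855} = - \frac{1}{8855}$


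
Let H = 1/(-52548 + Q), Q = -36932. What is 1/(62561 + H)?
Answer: 89480/5597958279 ≈ 1.5984e-5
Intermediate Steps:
H = -1/89480 (H = 1/(-52548 - 36932) = 1/(-89480) = -1/89480 ≈ -1.1176e-5)
1/(62561 + H) = 1/(62561 - 1/89480) = 1/(5597958279/89480) = 89480/5597958279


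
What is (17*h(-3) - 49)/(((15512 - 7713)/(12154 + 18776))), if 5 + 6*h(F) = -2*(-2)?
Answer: -1603205/7799 ≈ -205.57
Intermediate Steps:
h(F) = -⅙ (h(F) = -⅚ + (-2*(-2))/6 = -⅚ + (⅙)*4 = -⅚ + ⅔ = -⅙)
(17*h(-3) - 49)/(((15512 - 7713)/(12154 + 18776))) = (17*(-⅙) - 49)/(((15512 - 7713)/(12154 + 18776))) = (-17/6 - 49)/((7799/30930)) = -311/(6*(7799*(1/30930))) = -311/(6*7799/30930) = -311/6*30930/7799 = -1603205/7799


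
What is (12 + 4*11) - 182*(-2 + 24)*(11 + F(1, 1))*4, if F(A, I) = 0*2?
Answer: -176120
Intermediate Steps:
F(A, I) = 0
(12 + 4*11) - 182*(-2 + 24)*(11 + F(1, 1))*4 = (12 + 4*11) - 182*(-2 + 24)*(11 + 0)*4 = (12 + 44) - 182*22*11*4 = 56 - 44044*4 = 56 - 182*968 = 56 - 176176 = -176120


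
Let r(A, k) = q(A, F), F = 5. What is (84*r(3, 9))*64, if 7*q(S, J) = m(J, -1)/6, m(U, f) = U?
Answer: 640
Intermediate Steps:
q(S, J) = J/42 (q(S, J) = (J/6)/7 = J/42)
r(A, k) = 5/42 (r(A, k) = (1/42)*5 = 5/42)
(84*r(3, 9))*64 = (84*(5/42))*64 = 10*64 = 640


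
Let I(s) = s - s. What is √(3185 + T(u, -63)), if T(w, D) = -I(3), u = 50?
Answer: 7*√65 ≈ 56.436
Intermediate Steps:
I(s) = 0
T(w, D) = 0 (T(w, D) = -1*0 = 0)
√(3185 + T(u, -63)) = √(3185 + 0) = √3185 = 7*√65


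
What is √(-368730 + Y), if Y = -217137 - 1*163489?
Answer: 2*I*√187339 ≈ 865.65*I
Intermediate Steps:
Y = -380626 (Y = -217137 - 163489 = -380626)
√(-368730 + Y) = √(-368730 - 380626) = √(-749356) = 2*I*√187339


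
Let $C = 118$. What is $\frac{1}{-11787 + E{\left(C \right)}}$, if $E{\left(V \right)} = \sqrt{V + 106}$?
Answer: $- \frac{11787}{138933145} - \frac{4 \sqrt{14}}{138933145} \approx -8.4947 \cdot 10^{-5}$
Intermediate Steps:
$E{\left(V \right)} = \sqrt{106 + V}$
$\frac{1}{-11787 + E{\left(C \right)}} = \frac{1}{-11787 + \sqrt{106 + 118}} = \frac{1}{-11787 + \sqrt{224}} = \frac{1}{-11787 + 4 \sqrt{14}}$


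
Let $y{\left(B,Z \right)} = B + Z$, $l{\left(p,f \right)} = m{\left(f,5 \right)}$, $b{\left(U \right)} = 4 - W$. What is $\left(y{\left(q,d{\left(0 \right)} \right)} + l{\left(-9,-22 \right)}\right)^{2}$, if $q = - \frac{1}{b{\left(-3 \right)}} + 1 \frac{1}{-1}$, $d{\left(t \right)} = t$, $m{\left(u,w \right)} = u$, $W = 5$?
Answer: $484$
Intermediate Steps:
$b{\left(U \right)} = -1$ ($b{\left(U \right)} = 4 - 5 = -1$)
$l{\left(p,f \right)} = f$
$q = 0$ ($q = - \frac{1}{-1} + 1 \frac{1}{-1} = \left(-1\right) \left(-1\right) + 1 \left(-1\right) = 1 - 1 = 0$)
$\left(y{\left(q,d{\left(0 \right)} \right)} + l{\left(-9,-22 \right)}\right)^{2} = \left(\left(0 + 0\right) - 22\right)^{2} = \left(0 - 22\right)^{2} = \left(-22\right)^{2} = 484$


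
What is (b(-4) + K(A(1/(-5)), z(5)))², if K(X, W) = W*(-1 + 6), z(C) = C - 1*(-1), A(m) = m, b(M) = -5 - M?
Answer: 841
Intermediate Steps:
z(C) = 1 + C (z(C) = C + 1 = 1 + C)
K(X, W) = 5*W (K(X, W) = W*5 = 5*W)
(b(-4) + K(A(1/(-5)), z(5)))² = ((-5 - 1*(-4)) + 5*(1 + 5))² = ((-5 + 4) + 5*6)² = (-1 + 30)² = 29² = 841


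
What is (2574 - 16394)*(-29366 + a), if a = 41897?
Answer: -173178420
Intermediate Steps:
(2574 - 16394)*(-29366 + a) = (2574 - 16394)*(-29366 + 41897) = -13820*12531 = -173178420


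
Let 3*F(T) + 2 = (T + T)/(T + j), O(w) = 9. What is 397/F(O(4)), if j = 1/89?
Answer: -477591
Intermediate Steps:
j = 1/89 ≈ 0.011236
F(T) = -⅔ + 2*T/(3*(1/89 + T)) (F(T) = -⅔ + ((T + T)/(T + 1/89))/3 = -⅔ + ((2*T)/(1/89 + T))/3 = -⅔ + (2*T/(1/89 + T))/3 = -⅔ + 2*T/(3*(1/89 + T)))
397/F(O(4)) = 397/((-2/(3 + 267*9))) = 397/((-2/(3 + 2403))) = 397/((-2/2406)) = 397/((-2*1/2406)) = 397/(-1/1203) = 397*(-1203) = -477591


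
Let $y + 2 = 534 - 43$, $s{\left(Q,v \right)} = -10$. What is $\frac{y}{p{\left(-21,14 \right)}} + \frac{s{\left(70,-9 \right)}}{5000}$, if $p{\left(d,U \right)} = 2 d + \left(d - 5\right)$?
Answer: $- \frac{30571}{4250} \approx -7.1932$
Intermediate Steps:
$p{\left(d,U \right)} = -5 + 3 d$ ($p{\left(d,U \right)} = 2 d + \left(d - 5\right) = 2 d + \left(-5 + d\right) = -5 + 3 d$)
$y = 489$ ($y = -2 + \left(534 - 43\right) = -2 + 491 = 489$)
$\frac{y}{p{\left(-21,14 \right)}} + \frac{s{\left(70,-9 \right)}}{5000} = \frac{489}{-5 + 3 \left(-21\right)} - \frac{10}{5000} = \frac{489}{-5 - 63} - \frac{1}{500} = \frac{489}{-68} - \frac{1}{500} = 489 \left(- \frac{1}{68}\right) - \frac{1}{500} = - \frac{489}{68} - \frac{1}{500} = - \frac{30571}{4250}$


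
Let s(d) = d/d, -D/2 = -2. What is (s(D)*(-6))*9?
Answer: -54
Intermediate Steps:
D = 4 (D = -2*(-2) = 4)
s(d) = 1
(s(D)*(-6))*9 = (1*(-6))*9 = -6*9 = -54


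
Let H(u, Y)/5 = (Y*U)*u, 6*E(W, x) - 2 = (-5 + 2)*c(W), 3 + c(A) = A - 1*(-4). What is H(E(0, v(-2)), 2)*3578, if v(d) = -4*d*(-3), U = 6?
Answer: -35780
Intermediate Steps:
c(A) = 1 + A (c(A) = -3 + (A - 1*(-4)) = -3 + (A + 4) = -3 + (4 + A) = 1 + A)
v(d) = 12*d
E(W, x) = -⅙ - W/2 (E(W, x) = ⅓ + ((-5 + 2)*(1 + W))/6 = ⅓ + (-3*(1 + W))/6 = ⅓ + (-3 - 3*W)/6 = ⅓ + (-½ - W/2) = -⅙ - W/2)
H(u, Y) = 30*Y*u (H(u, Y) = 5*((Y*6)*u) = 5*((6*Y)*u) = 5*(6*Y*u) = 30*Y*u)
H(E(0, v(-2)), 2)*3578 = (30*2*(-⅙ - ½*0))*3578 = (30*2*(-⅙ + 0))*3578 = (30*2*(-⅙))*3578 = -10*3578 = -35780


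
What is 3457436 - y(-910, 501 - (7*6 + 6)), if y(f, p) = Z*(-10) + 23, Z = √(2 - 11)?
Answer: 3457413 + 30*I ≈ 3.4574e+6 + 30.0*I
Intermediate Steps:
Z = 3*I (Z = √(-9) = 3*I ≈ 3.0*I)
y(f, p) = 23 - 30*I (y(f, p) = (3*I)*(-10) + 23 = -30*I + 23 = 23 - 30*I)
3457436 - y(-910, 501 - (7*6 + 6)) = 3457436 - (23 - 30*I) = 3457436 + (-23 + 30*I) = 3457413 + 30*I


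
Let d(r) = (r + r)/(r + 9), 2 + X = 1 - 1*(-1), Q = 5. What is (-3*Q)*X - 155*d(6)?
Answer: -124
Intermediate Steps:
X = 0 (X = -2 + (1 - 1*(-1)) = -2 + (1 + 1) = -2 + 2 = 0)
d(r) = 2*r/(9 + r) (d(r) = (2*r)/(9 + r) = 2*r/(9 + r))
(-3*Q)*X - 155*d(6) = -3*5*0 - 310*6/(9 + 6) = -15*0 - 310*6/15 = 0 - 310*6/15 = 0 - 155*4/5 = 0 - 124 = -124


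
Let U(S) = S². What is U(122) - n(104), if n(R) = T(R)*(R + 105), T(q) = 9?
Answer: 13003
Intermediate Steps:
n(R) = 945 + 9*R (n(R) = 9*(R + 105) = 9*(105 + R) = 945 + 9*R)
U(122) - n(104) = 122² - (945 + 9*104) = 14884 - (945 + 936) = 14884 - 1*1881 = 14884 - 1881 = 13003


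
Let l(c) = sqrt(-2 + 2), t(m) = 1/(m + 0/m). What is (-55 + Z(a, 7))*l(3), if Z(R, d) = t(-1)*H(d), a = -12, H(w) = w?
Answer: 0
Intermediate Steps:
t(m) = 1/m (t(m) = 1/(m + 0) = 1/m)
l(c) = 0 (l(c) = sqrt(0) = 0)
Z(R, d) = -d (Z(R, d) = d/(-1) = -d)
(-55 + Z(a, 7))*l(3) = (-55 - 1*7)*0 = (-55 - 7)*0 = -62*0 = 0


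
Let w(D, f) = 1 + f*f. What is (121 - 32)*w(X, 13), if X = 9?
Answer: 15130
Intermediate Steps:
w(D, f) = 1 + f**2
(121 - 32)*w(X, 13) = (121 - 32)*(1 + 13**2) = 89*(1 + 169) = 89*170 = 15130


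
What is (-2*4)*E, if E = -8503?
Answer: 68024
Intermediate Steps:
(-2*4)*E = -2*4*(-8503) = -8*(-8503) = 68024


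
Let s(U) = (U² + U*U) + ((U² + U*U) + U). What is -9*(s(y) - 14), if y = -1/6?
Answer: 253/2 ≈ 126.50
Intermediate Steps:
y = -⅙ (y = -1*⅙ = -⅙ ≈ -0.16667)
s(U) = U + 4*U² (s(U) = (U² + U²) + ((U² + U²) + U) = 2*U² + (2*U² + U) = 2*U² + (U + 2*U²) = U + 4*U²)
-9*(s(y) - 14) = -9*(-(1 + 4*(-⅙))/6 - 14) = -9*(-(1 - ⅔)/6 - 14) = -9*(-⅙*⅓ - 14) = -9*(-1/18 - 14) = -9*(-253/18) = 253/2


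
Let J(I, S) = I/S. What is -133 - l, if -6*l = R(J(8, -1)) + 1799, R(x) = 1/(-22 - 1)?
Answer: 3837/23 ≈ 166.83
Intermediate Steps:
R(x) = -1/23 (R(x) = 1/(-23) = -1/23)
l = -6896/23 (l = -(-1/23 + 1799)/6 = -⅙*41376/23 = -6896/23 ≈ -299.83)
-133 - l = -133 - 1*(-6896/23) = -133 + 6896/23 = 3837/23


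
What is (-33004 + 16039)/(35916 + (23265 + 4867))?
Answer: -16965/64048 ≈ -0.26488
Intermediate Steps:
(-33004 + 16039)/(35916 + (23265 + 4867)) = -16965/(35916 + 28132) = -16965/64048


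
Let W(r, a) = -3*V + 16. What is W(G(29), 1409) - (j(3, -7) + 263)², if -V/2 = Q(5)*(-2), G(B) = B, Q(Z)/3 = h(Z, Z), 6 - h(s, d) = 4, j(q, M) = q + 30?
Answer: -87672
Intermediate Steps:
j(q, M) = 30 + q
h(s, d) = 2 (h(s, d) = 6 - 1*4 = 6 - 4 = 2)
Q(Z) = 6 (Q(Z) = 3*2 = 6)
V = 24 (V = -12*(-2) = -2*(-12) = 24)
W(r, a) = -56 (W(r, a) = -3*24 + 16 = -72 + 16 = -56)
W(G(29), 1409) - (j(3, -7) + 263)² = -56 - ((30 + 3) + 263)² = -56 - (33 + 263)² = -56 - 1*296² = -56 - 1*87616 = -56 - 87616 = -87672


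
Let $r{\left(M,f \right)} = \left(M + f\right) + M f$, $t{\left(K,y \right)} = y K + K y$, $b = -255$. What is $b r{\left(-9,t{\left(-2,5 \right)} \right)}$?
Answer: $-38505$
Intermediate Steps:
$t{\left(K,y \right)} = 2 K y$ ($t{\left(K,y \right)} = K y + K y = 2 K y$)
$r{\left(M,f \right)} = M + f + M f$
$b r{\left(-9,t{\left(-2,5 \right)} \right)} = - 255 \left(-9 + 2 \left(-2\right) 5 - 9 \cdot 2 \left(-2\right) 5\right) = - 255 \left(-9 - 20 - -180\right) = - 255 \left(-9 - 20 + 180\right) = \left(-255\right) 151 = -38505$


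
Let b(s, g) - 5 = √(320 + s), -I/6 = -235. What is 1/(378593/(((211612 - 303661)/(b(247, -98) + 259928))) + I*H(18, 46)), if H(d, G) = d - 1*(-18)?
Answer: -8628342530612421/8786513921436742585858 + 313641963513*√7/8786513921436742585858 ≈ -9.8190e-7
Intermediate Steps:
I = 1410 (I = -6*(-235) = 1410)
H(d, G) = 18 + d (H(d, G) = d + 18 = 18 + d)
b(s, g) = 5 + √(320 + s)
1/(378593/(((211612 - 303661)/(b(247, -98) + 259928))) + I*H(18, 46)) = 1/(378593/(((211612 - 303661)/((5 + √(320 + 247)) + 259928))) + 1410*(18 + 18)) = 1/(378593/((-92049/((5 + √567) + 259928))) + 1410*36) = 1/(378593/((-92049/((5 + 9*√7) + 259928))) + 50760) = 1/(378593/((-92049/(259933 + 9*√7))) + 50760) = 1/(378593*(-259933/92049 - 3*√7/30683) + 50760) = 1/((-98408814269/92049 - 1135779*√7/30683) + 50760) = 1/(-93736407029/92049 - 1135779*√7/30683)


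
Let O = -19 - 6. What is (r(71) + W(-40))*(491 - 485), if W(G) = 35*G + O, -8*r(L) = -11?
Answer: -34167/4 ≈ -8541.8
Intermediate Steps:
O = -25
r(L) = 11/8 (r(L) = -1/8*(-11) = 11/8)
W(G) = -25 + 35*G (W(G) = 35*G - 25 = -25 + 35*G)
(r(71) + W(-40))*(491 - 485) = (11/8 + (-25 + 35*(-40)))*(491 - 485) = (11/8 + (-25 - 1400))*6 = (11/8 - 1425)*6 = -11389/8*6 = -34167/4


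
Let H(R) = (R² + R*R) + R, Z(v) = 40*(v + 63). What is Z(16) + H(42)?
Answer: 6730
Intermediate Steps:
Z(v) = 2520 + 40*v (Z(v) = 40*(63 + v) = 2520 + 40*v)
H(R) = R + 2*R² (H(R) = (R² + R²) + R = 2*R² + R = R + 2*R²)
Z(16) + H(42) = (2520 + 40*16) + 42*(1 + 2*42) = (2520 + 640) + 42*(1 + 84) = 3160 + 42*85 = 3160 + 3570 = 6730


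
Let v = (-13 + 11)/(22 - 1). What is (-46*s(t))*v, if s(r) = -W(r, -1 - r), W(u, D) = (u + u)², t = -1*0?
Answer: 0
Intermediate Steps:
t = 0
W(u, D) = 4*u² (W(u, D) = (2*u)² = 4*u²)
s(r) = -4*r²
v = -2/21 ≈ -0.095238
(-46*s(t))*v = -(-184)*0²*(-2/21) = -(-184)*0*(-2/21) = -46*0*(-2/21) = 0*(-2/21) = 0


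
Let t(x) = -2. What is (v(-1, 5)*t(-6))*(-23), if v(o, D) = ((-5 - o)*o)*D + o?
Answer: 874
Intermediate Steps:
v(o, D) = o + D*o*(-5 - o) (v(o, D) = (o*(-5 - o))*D + o = D*o*(-5 - o) + o = o + D*o*(-5 - o))
(v(-1, 5)*t(-6))*(-23) = (-(1 - 5*5 - 1*5*(-1))*(-2))*(-23) = (-(1 - 25 + 5)*(-2))*(-23) = (-1*(-19)*(-2))*(-23) = (19*(-2))*(-23) = -38*(-23) = 874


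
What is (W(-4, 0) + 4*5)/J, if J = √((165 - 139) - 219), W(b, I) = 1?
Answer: -21*I*√193/193 ≈ -1.5116*I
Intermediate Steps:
J = I*√193 (J = √(26 - 219) = √(-193) = I*√193 ≈ 13.892*I)
(W(-4, 0) + 4*5)/J = (1 + 4*5)/((I*√193)) = (1 + 20)*(-I*√193/193) = 21*(-I*√193/193) = -21*I*√193/193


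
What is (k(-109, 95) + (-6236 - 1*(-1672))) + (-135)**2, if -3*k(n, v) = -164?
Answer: 41147/3 ≈ 13716.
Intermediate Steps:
k(n, v) = 164/3 (k(n, v) = -1/3*(-164) = 164/3)
(k(-109, 95) + (-6236 - 1*(-1672))) + (-135)**2 = (164/3 + (-6236 - 1*(-1672))) + (-135)**2 = (164/3 + (-6236 + 1672)) + 18225 = (164/3 - 4564) + 18225 = -13528/3 + 18225 = 41147/3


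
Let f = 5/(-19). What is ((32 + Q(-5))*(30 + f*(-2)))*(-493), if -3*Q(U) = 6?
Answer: -8578200/19 ≈ -4.5148e+5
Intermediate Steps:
Q(U) = -2 (Q(U) = -⅓*6 = -2)
f = -5/19 (f = 5*(-1/19) = -5/19 ≈ -0.26316)
((32 + Q(-5))*(30 + f*(-2)))*(-493) = ((32 - 2)*(30 - 5/19*(-2)))*(-493) = (30*(30 + 10/19))*(-493) = (30*(580/19))*(-493) = (17400/19)*(-493) = -8578200/19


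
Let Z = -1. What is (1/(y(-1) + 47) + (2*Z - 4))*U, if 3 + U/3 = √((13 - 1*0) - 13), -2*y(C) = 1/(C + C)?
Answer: 1130/21 ≈ 53.810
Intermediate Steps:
y(C) = -1/(4*C) (y(C) = -1/(2*(C + C)) = -1/(2*C)/2 = -1/(4*C))
U = -9 (U = -9 + 3*√((13 - 1*0) - 13) = -9 + 3*√((13 + 0) - 13) = -9 + 3*√(13 - 13) = -9 + 3*√0 = -9 + 3*0 = -9 + 0 = -9)
(1/(y(-1) + 47) + (2*Z - 4))*U = (1/(-¼/(-1) + 47) + (2*(-1) - 4))*(-9) = (1/(-¼*(-1) + 47) + (-2 - 4))*(-9) = (1/(¼ + 47) - 6)*(-9) = (1/(189/4) - 6)*(-9) = (4/189 - 6)*(-9) = -1130/189*(-9) = 1130/21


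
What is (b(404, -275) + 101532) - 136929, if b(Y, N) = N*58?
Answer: -51347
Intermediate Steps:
b(Y, N) = 58*N
(b(404, -275) + 101532) - 136929 = (58*(-275) + 101532) - 136929 = (-15950 + 101532) - 136929 = 85582 - 136929 = -51347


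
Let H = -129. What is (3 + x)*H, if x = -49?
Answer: 5934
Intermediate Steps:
(3 + x)*H = (3 - 49)*(-129) = -46*(-129) = 5934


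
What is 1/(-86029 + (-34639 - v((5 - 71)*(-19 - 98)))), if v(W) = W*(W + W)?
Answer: -1/119379236 ≈ -8.3767e-9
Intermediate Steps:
v(W) = 2*W**2 (v(W) = W*(2*W) = 2*W**2)
1/(-86029 + (-34639 - v((5 - 71)*(-19 - 98)))) = 1/(-86029 + (-34639 - 2*((5 - 71)*(-19 - 98))**2)) = 1/(-86029 + (-34639 - 2*(-66*(-117))**2)) = 1/(-86029 + (-34639 - 2*7722**2)) = 1/(-86029 + (-34639 - 2*59629284)) = 1/(-86029 + (-34639 - 1*119258568)) = 1/(-86029 + (-34639 - 119258568)) = 1/(-86029 - 119293207) = 1/(-119379236) = -1/119379236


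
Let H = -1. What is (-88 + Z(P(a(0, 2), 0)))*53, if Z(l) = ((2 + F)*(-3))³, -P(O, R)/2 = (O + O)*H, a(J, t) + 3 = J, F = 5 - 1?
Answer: -313760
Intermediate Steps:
F = 4
a(J, t) = -3 + J
P(O, R) = 4*O (P(O, R) = -2*(O + O)*(-1) = -2*2*O*(-1) = -(-4)*O = 4*O)
Z(l) = -5832 (Z(l) = ((2 + 4)*(-3))³ = (6*(-3))³ = (-18)³ = -5832)
(-88 + Z(P(a(0, 2), 0)))*53 = (-88 - 5832)*53 = -5920*53 = -313760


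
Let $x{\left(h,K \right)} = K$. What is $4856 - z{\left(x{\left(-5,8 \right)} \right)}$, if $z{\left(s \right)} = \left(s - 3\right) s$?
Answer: $4816$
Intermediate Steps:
$z{\left(s \right)} = s \left(-3 + s\right)$ ($z{\left(s \right)} = \left(-3 + s\right) s = s \left(-3 + s\right)$)
$4856 - z{\left(x{\left(-5,8 \right)} \right)} = 4856 - 8 \left(-3 + 8\right) = 4856 - 8 \cdot 5 = 4856 - 40 = 4816$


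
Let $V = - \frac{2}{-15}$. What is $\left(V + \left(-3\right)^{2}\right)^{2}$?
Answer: $\frac{18769}{225} \approx 83.418$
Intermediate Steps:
$V = \frac{2}{15}$ ($V = \left(-2\right) \left(- \frac{1}{15}\right) = \frac{2}{15} \approx 0.13333$)
$\left(V + \left(-3\right)^{2}\right)^{2} = \left(\frac{2}{15} + \left(-3\right)^{2}\right)^{2} = \left(\frac{2}{15} + 9\right)^{2} = \left(\frac{137}{15}\right)^{2} = \frac{18769}{225}$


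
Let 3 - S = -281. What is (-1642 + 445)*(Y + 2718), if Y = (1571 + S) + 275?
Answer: -5803056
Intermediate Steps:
S = 284 (S = 3 - 1*(-281) = 3 + 281 = 284)
Y = 2130 (Y = (1571 + 284) + 275 = 1855 + 275 = 2130)
(-1642 + 445)*(Y + 2718) = (-1642 + 445)*(2130 + 2718) = -1197*4848 = -5803056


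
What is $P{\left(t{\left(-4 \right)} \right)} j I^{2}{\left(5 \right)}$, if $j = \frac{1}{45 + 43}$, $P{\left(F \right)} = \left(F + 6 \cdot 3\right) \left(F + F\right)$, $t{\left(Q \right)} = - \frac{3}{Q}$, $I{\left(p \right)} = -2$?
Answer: $\frac{225}{176} \approx 1.2784$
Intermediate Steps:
$P{\left(F \right)} = 2 F \left(18 + F\right)$ ($P{\left(F \right)} = \left(F + 18\right) 2 F = \left(18 + F\right) 2 F = 2 F \left(18 + F\right)$)
$j = \frac{1}{88} \approx 0.011364$
$P{\left(t{\left(-4 \right)} \right)} j I^{2}{\left(5 \right)} = 2 \left(- \frac{3}{-4}\right) \left(18 - \frac{3}{-4}\right) \frac{1}{88} \left(-2\right)^{2} = 2 \left(\left(-3\right) \left(- \frac{1}{4}\right)\right) \left(18 - - \frac{3}{4}\right) \frac{1}{88} \cdot 4 = 2 \cdot \frac{3}{4} \left(18 + \frac{3}{4}\right) \frac{1}{88} \cdot 4 = 2 \cdot \frac{3}{4} \cdot \frac{75}{4} \cdot \frac{1}{88} \cdot 4 = \frac{225}{8} \cdot \frac{1}{88} \cdot 4 = \frac{225}{704} \cdot 4 = \frac{225}{176}$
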